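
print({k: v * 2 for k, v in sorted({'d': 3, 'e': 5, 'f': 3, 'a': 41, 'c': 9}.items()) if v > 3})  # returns {'a': 82, 'c': 18, 'e': 10}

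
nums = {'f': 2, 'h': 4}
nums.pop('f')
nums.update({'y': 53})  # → {'h': 4, 'y': 53}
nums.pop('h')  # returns 4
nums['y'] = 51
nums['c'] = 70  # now {'y': 51, 'c': 70}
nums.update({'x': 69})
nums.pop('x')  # 69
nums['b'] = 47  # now {'y': 51, 'c': 70, 'b': 47}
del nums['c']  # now {'y': 51, 'b': 47}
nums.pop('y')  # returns 51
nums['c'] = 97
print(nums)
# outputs {'b': 47, 'c': 97}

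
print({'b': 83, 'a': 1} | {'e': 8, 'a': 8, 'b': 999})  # {'b': 999, 'a': 8, 'e': 8}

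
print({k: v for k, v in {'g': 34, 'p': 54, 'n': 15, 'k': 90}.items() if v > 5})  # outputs {'g': 34, 'p': 54, 'n': 15, 'k': 90}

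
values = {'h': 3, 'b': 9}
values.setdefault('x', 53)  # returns 53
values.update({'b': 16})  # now {'h': 3, 'b': 16, 'x': 53}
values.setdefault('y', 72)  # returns 72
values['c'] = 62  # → {'h': 3, 'b': 16, 'x': 53, 'y': 72, 'c': 62}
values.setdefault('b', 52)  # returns 16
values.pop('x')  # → 53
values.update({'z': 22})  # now {'h': 3, 'b': 16, 'y': 72, 'c': 62, 'z': 22}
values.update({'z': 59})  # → {'h': 3, 'b': 16, 'y': 72, 'c': 62, 'z': 59}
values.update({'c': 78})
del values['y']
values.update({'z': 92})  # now {'h': 3, 'b': 16, 'c': 78, 'z': 92}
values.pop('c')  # 78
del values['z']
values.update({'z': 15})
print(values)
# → {'h': 3, 'b': 16, 'z': 15}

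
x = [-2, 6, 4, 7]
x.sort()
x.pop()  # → 7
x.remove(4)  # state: [-2, 6]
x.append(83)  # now [-2, 6, 83]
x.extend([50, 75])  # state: [-2, 6, 83, 50, 75]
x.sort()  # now [-2, 6, 50, 75, 83]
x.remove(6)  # [-2, 50, 75, 83]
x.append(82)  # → [-2, 50, 75, 83, 82]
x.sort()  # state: [-2, 50, 75, 82, 83]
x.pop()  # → 83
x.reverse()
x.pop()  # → -2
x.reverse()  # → [50, 75, 82]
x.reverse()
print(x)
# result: [82, 75, 50]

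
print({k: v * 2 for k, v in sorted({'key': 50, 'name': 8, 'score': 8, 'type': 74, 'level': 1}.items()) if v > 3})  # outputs {'key': 100, 'name': 16, 'score': 16, 'type': 148}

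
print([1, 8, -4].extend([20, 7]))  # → None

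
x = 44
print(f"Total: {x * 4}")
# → Total: 176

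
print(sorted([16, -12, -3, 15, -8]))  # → [-12, -8, -3, 15, 16]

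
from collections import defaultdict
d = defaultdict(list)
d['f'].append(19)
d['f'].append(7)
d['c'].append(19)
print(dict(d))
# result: {'f': [19, 7], 'c': [19]}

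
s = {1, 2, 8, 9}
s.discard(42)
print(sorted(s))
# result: [1, 2, 8, 9]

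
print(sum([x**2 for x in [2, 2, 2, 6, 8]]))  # 112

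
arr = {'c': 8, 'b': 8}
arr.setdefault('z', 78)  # 78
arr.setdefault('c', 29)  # 8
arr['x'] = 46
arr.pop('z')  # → 78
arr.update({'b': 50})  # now {'c': 8, 'b': 50, 'x': 46}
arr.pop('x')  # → 46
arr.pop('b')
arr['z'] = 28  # {'c': 8, 'z': 28}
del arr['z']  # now {'c': 8}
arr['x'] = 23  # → {'c': 8, 'x': 23}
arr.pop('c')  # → 8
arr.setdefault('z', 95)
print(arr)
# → {'x': 23, 'z': 95}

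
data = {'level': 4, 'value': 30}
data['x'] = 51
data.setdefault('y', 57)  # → 57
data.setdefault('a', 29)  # 29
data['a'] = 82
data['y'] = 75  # {'level': 4, 'value': 30, 'x': 51, 'y': 75, 'a': 82}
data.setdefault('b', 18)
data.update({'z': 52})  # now {'level': 4, 'value': 30, 'x': 51, 'y': 75, 'a': 82, 'b': 18, 'z': 52}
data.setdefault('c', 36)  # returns 36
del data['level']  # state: {'value': 30, 'x': 51, 'y': 75, 'a': 82, 'b': 18, 'z': 52, 'c': 36}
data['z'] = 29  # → {'value': 30, 'x': 51, 'y': 75, 'a': 82, 'b': 18, 'z': 29, 'c': 36}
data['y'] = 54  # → {'value': 30, 'x': 51, 'y': 54, 'a': 82, 'b': 18, 'z': 29, 'c': 36}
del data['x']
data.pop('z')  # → 29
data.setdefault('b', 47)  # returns 18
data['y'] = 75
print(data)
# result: {'value': 30, 'y': 75, 'a': 82, 'b': 18, 'c': 36}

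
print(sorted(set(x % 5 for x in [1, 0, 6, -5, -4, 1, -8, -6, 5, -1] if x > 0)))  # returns [0, 1]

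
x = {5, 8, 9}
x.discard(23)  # {5, 8, 9}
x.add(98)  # {5, 8, 9, 98}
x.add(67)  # {5, 8, 9, 67, 98}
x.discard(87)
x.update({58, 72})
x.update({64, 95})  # {5, 8, 9, 58, 64, 67, 72, 95, 98}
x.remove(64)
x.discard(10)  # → {5, 8, 9, 58, 67, 72, 95, 98}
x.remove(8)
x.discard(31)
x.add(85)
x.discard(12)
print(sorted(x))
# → [5, 9, 58, 67, 72, 85, 95, 98]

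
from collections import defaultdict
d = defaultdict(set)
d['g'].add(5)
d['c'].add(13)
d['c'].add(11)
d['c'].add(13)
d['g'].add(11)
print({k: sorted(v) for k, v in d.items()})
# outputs {'g': [5, 11], 'c': [11, 13]}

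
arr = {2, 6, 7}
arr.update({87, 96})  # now {2, 6, 7, 87, 96}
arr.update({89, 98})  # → {2, 6, 7, 87, 89, 96, 98}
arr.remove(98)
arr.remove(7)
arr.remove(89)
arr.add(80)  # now {2, 6, 80, 87, 96}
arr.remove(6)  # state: {2, 80, 87, 96}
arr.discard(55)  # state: {2, 80, 87, 96}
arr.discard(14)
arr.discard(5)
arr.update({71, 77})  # {2, 71, 77, 80, 87, 96}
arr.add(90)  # {2, 71, 77, 80, 87, 90, 96}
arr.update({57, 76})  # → {2, 57, 71, 76, 77, 80, 87, 90, 96}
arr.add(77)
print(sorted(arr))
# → [2, 57, 71, 76, 77, 80, 87, 90, 96]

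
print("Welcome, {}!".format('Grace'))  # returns Welcome, Grace!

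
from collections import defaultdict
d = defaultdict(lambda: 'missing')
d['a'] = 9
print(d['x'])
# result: missing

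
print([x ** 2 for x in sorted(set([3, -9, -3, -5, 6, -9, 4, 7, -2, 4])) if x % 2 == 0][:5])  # [4, 16, 36]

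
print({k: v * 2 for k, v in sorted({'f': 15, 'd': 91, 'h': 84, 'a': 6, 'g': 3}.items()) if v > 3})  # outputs {'a': 12, 'd': 182, 'f': 30, 'h': 168}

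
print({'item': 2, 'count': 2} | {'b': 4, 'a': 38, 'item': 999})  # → {'item': 999, 'count': 2, 'b': 4, 'a': 38}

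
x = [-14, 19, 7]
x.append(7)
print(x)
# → [-14, 19, 7, 7]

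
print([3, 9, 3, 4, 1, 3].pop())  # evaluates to 3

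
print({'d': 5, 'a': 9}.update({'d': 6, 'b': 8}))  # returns None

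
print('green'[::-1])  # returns neerg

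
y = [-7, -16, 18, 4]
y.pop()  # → 4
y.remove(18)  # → [-7, -16]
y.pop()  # -16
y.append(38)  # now [-7, 38]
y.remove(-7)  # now [38]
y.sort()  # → [38]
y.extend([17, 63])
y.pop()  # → 63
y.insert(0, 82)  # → [82, 38, 17]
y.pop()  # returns 17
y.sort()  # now [38, 82]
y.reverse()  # [82, 38]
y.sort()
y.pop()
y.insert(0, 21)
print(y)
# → [21, 38]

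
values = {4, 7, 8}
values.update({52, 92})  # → {4, 7, 8, 52, 92}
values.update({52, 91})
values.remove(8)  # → {4, 7, 52, 91, 92}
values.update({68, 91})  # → {4, 7, 52, 68, 91, 92}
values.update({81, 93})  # {4, 7, 52, 68, 81, 91, 92, 93}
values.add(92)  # {4, 7, 52, 68, 81, 91, 92, 93}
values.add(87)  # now {4, 7, 52, 68, 81, 87, 91, 92, 93}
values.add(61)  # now {4, 7, 52, 61, 68, 81, 87, 91, 92, 93}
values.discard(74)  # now {4, 7, 52, 61, 68, 81, 87, 91, 92, 93}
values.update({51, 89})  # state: {4, 7, 51, 52, 61, 68, 81, 87, 89, 91, 92, 93}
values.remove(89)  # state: {4, 7, 51, 52, 61, 68, 81, 87, 91, 92, 93}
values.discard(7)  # {4, 51, 52, 61, 68, 81, 87, 91, 92, 93}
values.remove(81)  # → {4, 51, 52, 61, 68, 87, 91, 92, 93}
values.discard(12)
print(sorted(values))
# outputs [4, 51, 52, 61, 68, 87, 91, 92, 93]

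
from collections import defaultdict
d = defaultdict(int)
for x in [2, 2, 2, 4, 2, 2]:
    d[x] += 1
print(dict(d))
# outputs {2: 5, 4: 1}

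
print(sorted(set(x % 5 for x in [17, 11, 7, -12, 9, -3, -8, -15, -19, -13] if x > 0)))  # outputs [1, 2, 4]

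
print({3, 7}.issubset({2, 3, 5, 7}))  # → True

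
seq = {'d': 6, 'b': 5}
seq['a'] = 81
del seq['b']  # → {'d': 6, 'a': 81}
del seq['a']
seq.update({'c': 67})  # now {'d': 6, 'c': 67}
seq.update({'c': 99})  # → {'d': 6, 'c': 99}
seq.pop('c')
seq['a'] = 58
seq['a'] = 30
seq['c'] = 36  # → {'d': 6, 'a': 30, 'c': 36}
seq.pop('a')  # 30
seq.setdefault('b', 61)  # 61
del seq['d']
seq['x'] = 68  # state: {'c': 36, 'b': 61, 'x': 68}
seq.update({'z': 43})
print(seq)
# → {'c': 36, 'b': 61, 'x': 68, 'z': 43}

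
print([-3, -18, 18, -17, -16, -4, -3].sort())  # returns None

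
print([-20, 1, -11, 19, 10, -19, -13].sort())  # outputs None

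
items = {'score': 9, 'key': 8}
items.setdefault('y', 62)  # 62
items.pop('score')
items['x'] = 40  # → {'key': 8, 'y': 62, 'x': 40}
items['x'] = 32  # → {'key': 8, 'y': 62, 'x': 32}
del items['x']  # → {'key': 8, 'y': 62}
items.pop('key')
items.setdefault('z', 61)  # 61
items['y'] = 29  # {'y': 29, 'z': 61}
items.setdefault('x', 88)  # 88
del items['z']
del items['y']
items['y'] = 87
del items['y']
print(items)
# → {'x': 88}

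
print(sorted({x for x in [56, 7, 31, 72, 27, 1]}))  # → [1, 7, 27, 31, 56, 72]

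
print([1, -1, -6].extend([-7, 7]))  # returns None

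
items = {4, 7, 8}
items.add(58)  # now {4, 7, 8, 58}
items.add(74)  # {4, 7, 8, 58, 74}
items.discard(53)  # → {4, 7, 8, 58, 74}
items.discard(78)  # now {4, 7, 8, 58, 74}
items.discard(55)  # {4, 7, 8, 58, 74}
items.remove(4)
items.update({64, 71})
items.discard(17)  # {7, 8, 58, 64, 71, 74}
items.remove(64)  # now {7, 8, 58, 71, 74}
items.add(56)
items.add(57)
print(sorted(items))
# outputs [7, 8, 56, 57, 58, 71, 74]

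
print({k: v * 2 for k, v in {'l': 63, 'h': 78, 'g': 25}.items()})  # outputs {'l': 126, 'h': 156, 'g': 50}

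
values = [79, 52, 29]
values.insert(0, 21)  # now [21, 79, 52, 29]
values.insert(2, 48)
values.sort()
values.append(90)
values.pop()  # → 90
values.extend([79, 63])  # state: [21, 29, 48, 52, 79, 79, 63]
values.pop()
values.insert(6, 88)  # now [21, 29, 48, 52, 79, 79, 88]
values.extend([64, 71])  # [21, 29, 48, 52, 79, 79, 88, 64, 71]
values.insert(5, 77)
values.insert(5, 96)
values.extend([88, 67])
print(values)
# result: [21, 29, 48, 52, 79, 96, 77, 79, 88, 64, 71, 88, 67]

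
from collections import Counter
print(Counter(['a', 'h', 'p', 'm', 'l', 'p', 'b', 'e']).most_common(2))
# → [('p', 2), ('a', 1)]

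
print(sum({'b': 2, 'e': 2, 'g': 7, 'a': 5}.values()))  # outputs 16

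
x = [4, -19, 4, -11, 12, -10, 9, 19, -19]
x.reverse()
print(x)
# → [-19, 19, 9, -10, 12, -11, 4, -19, 4]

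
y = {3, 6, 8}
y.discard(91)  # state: {3, 6, 8}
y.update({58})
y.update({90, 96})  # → {3, 6, 8, 58, 90, 96}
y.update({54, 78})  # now {3, 6, 8, 54, 58, 78, 90, 96}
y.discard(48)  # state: {3, 6, 8, 54, 58, 78, 90, 96}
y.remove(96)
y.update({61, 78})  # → {3, 6, 8, 54, 58, 61, 78, 90}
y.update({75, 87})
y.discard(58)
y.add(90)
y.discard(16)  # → {3, 6, 8, 54, 61, 75, 78, 87, 90}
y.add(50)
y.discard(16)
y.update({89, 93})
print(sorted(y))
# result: [3, 6, 8, 50, 54, 61, 75, 78, 87, 89, 90, 93]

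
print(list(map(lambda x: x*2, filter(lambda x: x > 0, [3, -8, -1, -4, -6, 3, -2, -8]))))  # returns [6, 6]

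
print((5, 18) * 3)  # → (5, 18, 5, 18, 5, 18)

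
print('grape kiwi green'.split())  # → ['grape', 'kiwi', 'green']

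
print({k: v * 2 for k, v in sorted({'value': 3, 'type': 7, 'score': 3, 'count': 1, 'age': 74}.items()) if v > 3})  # {'age': 148, 'type': 14}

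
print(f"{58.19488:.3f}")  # 58.195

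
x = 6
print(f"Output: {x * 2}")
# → Output: 12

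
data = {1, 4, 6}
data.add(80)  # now {1, 4, 6, 80}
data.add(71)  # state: {1, 4, 6, 71, 80}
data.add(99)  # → {1, 4, 6, 71, 80, 99}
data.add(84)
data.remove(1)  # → {4, 6, 71, 80, 84, 99}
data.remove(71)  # {4, 6, 80, 84, 99}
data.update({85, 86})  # {4, 6, 80, 84, 85, 86, 99}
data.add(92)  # {4, 6, 80, 84, 85, 86, 92, 99}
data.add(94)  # {4, 6, 80, 84, 85, 86, 92, 94, 99}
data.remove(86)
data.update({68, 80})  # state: {4, 6, 68, 80, 84, 85, 92, 94, 99}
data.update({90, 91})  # {4, 6, 68, 80, 84, 85, 90, 91, 92, 94, 99}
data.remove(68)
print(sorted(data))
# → [4, 6, 80, 84, 85, 90, 91, 92, 94, 99]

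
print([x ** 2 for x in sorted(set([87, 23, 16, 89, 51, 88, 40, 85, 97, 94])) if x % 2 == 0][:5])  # [256, 1600, 7744, 8836]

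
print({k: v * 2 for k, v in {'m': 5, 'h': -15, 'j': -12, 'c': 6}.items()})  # {'m': 10, 'h': -30, 'j': -24, 'c': 12}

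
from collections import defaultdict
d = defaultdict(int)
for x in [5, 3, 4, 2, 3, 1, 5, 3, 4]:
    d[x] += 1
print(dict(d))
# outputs {5: 2, 3: 3, 4: 2, 2: 1, 1: 1}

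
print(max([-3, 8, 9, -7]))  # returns 9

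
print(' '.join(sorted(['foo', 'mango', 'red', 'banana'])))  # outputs banana foo mango red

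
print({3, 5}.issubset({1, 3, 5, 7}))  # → True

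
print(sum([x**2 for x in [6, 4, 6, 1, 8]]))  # 153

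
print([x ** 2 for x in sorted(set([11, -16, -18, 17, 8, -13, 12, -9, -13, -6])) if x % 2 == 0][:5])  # [324, 256, 36, 64, 144]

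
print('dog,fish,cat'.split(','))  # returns ['dog', 'fish', 'cat']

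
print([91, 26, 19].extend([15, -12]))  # None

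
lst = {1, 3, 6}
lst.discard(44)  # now {1, 3, 6}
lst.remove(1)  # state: {3, 6}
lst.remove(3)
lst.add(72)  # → {6, 72}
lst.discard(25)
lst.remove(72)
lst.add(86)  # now {6, 86}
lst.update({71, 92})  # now {6, 71, 86, 92}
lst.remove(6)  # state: {71, 86, 92}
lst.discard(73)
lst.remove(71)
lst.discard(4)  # {86, 92}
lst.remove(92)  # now {86}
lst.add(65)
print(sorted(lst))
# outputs [65, 86]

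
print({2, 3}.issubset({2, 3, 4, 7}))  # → True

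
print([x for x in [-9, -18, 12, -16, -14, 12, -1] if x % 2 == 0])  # [-18, 12, -16, -14, 12]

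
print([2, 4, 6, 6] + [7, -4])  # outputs [2, 4, 6, 6, 7, -4]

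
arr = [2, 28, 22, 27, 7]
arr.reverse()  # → [7, 27, 22, 28, 2]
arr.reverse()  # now [2, 28, 22, 27, 7]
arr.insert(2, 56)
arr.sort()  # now [2, 7, 22, 27, 28, 56]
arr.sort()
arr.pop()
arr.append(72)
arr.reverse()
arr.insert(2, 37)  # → [72, 28, 37, 27, 22, 7, 2]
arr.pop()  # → 2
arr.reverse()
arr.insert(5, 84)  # [7, 22, 27, 37, 28, 84, 72]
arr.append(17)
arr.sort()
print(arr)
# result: [7, 17, 22, 27, 28, 37, 72, 84]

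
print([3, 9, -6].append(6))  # None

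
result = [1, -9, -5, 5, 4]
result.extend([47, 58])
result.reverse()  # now [58, 47, 4, 5, -5, -9, 1]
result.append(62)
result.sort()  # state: [-9, -5, 1, 4, 5, 47, 58, 62]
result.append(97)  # [-9, -5, 1, 4, 5, 47, 58, 62, 97]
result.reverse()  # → [97, 62, 58, 47, 5, 4, 1, -5, -9]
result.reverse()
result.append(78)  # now [-9, -5, 1, 4, 5, 47, 58, 62, 97, 78]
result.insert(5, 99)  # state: [-9, -5, 1, 4, 5, 99, 47, 58, 62, 97, 78]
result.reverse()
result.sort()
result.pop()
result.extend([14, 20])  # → [-9, -5, 1, 4, 5, 47, 58, 62, 78, 97, 14, 20]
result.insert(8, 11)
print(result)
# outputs [-9, -5, 1, 4, 5, 47, 58, 62, 11, 78, 97, 14, 20]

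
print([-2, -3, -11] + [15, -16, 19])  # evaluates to [-2, -3, -11, 15, -16, 19]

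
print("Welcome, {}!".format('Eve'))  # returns Welcome, Eve!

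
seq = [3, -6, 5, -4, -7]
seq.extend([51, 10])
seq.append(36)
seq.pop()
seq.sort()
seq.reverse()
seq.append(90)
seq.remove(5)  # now [51, 10, 3, -4, -6, -7, 90]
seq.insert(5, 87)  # [51, 10, 3, -4, -6, 87, -7, 90]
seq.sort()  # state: [-7, -6, -4, 3, 10, 51, 87, 90]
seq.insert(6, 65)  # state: [-7, -6, -4, 3, 10, 51, 65, 87, 90]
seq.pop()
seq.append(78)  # [-7, -6, -4, 3, 10, 51, 65, 87, 78]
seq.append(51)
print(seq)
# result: [-7, -6, -4, 3, 10, 51, 65, 87, 78, 51]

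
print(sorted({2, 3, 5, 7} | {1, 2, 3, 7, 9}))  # [1, 2, 3, 5, 7, 9]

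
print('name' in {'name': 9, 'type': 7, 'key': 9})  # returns True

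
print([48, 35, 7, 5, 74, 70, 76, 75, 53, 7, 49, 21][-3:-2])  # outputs [7]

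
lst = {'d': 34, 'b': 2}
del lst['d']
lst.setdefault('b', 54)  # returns 2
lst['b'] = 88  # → {'b': 88}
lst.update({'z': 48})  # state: {'b': 88, 'z': 48}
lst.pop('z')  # 48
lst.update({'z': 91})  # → {'b': 88, 'z': 91}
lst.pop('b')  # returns 88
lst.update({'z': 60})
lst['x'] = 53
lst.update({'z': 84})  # {'z': 84, 'x': 53}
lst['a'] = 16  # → {'z': 84, 'x': 53, 'a': 16}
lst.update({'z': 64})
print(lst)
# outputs {'z': 64, 'x': 53, 'a': 16}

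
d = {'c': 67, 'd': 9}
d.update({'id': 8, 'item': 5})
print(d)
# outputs {'c': 67, 'd': 9, 'id': 8, 'item': 5}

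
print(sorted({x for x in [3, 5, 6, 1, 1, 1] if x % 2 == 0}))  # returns [6]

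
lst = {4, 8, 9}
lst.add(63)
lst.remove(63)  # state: {4, 8, 9}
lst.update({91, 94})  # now {4, 8, 9, 91, 94}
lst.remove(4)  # {8, 9, 91, 94}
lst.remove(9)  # {8, 91, 94}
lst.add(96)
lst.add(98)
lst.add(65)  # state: {8, 65, 91, 94, 96, 98}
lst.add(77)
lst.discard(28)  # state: {8, 65, 77, 91, 94, 96, 98}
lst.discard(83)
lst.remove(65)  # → {8, 77, 91, 94, 96, 98}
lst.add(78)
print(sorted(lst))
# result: [8, 77, 78, 91, 94, 96, 98]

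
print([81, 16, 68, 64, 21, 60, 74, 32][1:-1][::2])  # [16, 64, 60]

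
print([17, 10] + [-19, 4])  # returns [17, 10, -19, 4]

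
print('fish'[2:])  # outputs sh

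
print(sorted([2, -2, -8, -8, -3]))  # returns [-8, -8, -3, -2, 2]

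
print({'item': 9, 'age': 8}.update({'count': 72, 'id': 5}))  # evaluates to None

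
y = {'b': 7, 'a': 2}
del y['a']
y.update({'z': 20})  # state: {'b': 7, 'z': 20}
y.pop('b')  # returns 7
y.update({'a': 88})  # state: {'z': 20, 'a': 88}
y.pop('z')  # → 20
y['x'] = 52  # {'a': 88, 'x': 52}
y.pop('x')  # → 52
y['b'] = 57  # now {'a': 88, 'b': 57}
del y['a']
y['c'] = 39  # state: {'b': 57, 'c': 39}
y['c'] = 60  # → {'b': 57, 'c': 60}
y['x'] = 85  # {'b': 57, 'c': 60, 'x': 85}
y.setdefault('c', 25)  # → 60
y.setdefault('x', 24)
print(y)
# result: {'b': 57, 'c': 60, 'x': 85}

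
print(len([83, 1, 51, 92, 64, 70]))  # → 6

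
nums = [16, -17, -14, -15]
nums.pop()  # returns -15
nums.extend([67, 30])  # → [16, -17, -14, 67, 30]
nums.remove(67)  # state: [16, -17, -14, 30]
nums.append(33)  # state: [16, -17, -14, 30, 33]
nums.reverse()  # [33, 30, -14, -17, 16]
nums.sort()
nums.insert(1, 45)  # [-17, 45, -14, 16, 30, 33]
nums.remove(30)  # [-17, 45, -14, 16, 33]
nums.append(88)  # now [-17, 45, -14, 16, 33, 88]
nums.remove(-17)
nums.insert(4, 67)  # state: [45, -14, 16, 33, 67, 88]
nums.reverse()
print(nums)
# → [88, 67, 33, 16, -14, 45]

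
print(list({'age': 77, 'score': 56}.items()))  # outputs [('age', 77), ('score', 56)]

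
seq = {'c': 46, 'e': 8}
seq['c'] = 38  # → {'c': 38, 'e': 8}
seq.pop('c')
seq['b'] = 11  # {'e': 8, 'b': 11}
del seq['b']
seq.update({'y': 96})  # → {'e': 8, 'y': 96}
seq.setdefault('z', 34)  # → 34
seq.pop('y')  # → 96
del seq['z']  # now {'e': 8}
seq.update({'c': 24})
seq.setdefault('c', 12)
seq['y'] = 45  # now {'e': 8, 'c': 24, 'y': 45}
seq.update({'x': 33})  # {'e': 8, 'c': 24, 'y': 45, 'x': 33}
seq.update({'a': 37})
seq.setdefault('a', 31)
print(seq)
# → {'e': 8, 'c': 24, 'y': 45, 'x': 33, 'a': 37}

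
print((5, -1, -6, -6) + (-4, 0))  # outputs (5, -1, -6, -6, -4, 0)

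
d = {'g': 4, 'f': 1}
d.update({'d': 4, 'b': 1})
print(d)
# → {'g': 4, 'f': 1, 'd': 4, 'b': 1}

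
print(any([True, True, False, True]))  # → True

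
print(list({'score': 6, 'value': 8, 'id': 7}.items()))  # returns [('score', 6), ('value', 8), ('id', 7)]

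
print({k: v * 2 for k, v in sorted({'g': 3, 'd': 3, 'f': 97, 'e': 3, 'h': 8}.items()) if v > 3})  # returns {'f': 194, 'h': 16}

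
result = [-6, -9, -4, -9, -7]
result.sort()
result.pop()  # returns -4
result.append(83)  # [-9, -9, -7, -6, 83]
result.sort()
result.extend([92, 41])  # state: [-9, -9, -7, -6, 83, 92, 41]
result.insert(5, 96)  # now [-9, -9, -7, -6, 83, 96, 92, 41]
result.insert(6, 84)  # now [-9, -9, -7, -6, 83, 96, 84, 92, 41]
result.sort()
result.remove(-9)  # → [-9, -7, -6, 41, 83, 84, 92, 96]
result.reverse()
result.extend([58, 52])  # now [96, 92, 84, 83, 41, -6, -7, -9, 58, 52]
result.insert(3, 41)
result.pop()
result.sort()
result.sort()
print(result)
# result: [-9, -7, -6, 41, 41, 58, 83, 84, 92, 96]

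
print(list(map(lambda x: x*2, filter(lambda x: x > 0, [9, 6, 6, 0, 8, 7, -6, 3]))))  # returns [18, 12, 12, 16, 14, 6]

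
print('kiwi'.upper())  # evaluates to KIWI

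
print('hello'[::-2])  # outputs olh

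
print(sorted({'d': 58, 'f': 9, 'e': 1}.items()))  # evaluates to [('d', 58), ('e', 1), ('f', 9)]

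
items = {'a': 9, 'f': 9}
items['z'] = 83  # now {'a': 9, 'f': 9, 'z': 83}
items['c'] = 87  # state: {'a': 9, 'f': 9, 'z': 83, 'c': 87}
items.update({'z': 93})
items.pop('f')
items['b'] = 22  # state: {'a': 9, 'z': 93, 'c': 87, 'b': 22}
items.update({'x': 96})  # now {'a': 9, 'z': 93, 'c': 87, 'b': 22, 'x': 96}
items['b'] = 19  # {'a': 9, 'z': 93, 'c': 87, 'b': 19, 'x': 96}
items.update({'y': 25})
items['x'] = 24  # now {'a': 9, 'z': 93, 'c': 87, 'b': 19, 'x': 24, 'y': 25}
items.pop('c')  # 87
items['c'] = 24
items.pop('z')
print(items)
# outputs {'a': 9, 'b': 19, 'x': 24, 'y': 25, 'c': 24}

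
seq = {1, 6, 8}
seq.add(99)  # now {1, 6, 8, 99}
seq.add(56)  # {1, 6, 8, 56, 99}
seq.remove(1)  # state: {6, 8, 56, 99}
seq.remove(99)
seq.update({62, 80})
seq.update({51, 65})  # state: {6, 8, 51, 56, 62, 65, 80}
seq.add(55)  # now {6, 8, 51, 55, 56, 62, 65, 80}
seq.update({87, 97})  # {6, 8, 51, 55, 56, 62, 65, 80, 87, 97}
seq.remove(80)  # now {6, 8, 51, 55, 56, 62, 65, 87, 97}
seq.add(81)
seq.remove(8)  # {6, 51, 55, 56, 62, 65, 81, 87, 97}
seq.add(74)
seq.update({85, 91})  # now {6, 51, 55, 56, 62, 65, 74, 81, 85, 87, 91, 97}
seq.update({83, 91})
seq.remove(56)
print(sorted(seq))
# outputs [6, 51, 55, 62, 65, 74, 81, 83, 85, 87, 91, 97]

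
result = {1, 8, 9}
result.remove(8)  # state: {1, 9}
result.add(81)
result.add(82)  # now {1, 9, 81, 82}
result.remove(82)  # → {1, 9, 81}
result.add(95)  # {1, 9, 81, 95}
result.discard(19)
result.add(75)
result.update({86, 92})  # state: {1, 9, 75, 81, 86, 92, 95}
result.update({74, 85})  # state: {1, 9, 74, 75, 81, 85, 86, 92, 95}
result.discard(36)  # {1, 9, 74, 75, 81, 85, 86, 92, 95}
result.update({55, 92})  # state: {1, 9, 55, 74, 75, 81, 85, 86, 92, 95}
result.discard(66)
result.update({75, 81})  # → {1, 9, 55, 74, 75, 81, 85, 86, 92, 95}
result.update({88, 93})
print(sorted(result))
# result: [1, 9, 55, 74, 75, 81, 85, 86, 88, 92, 93, 95]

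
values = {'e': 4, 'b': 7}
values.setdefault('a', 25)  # 25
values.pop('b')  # 7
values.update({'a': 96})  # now {'e': 4, 'a': 96}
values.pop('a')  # 96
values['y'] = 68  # {'e': 4, 'y': 68}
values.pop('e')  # 4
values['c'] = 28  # {'y': 68, 'c': 28}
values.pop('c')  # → 28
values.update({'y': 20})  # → {'y': 20}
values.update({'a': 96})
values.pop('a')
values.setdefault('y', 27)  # 20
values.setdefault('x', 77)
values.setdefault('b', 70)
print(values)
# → {'y': 20, 'x': 77, 'b': 70}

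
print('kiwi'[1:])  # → iwi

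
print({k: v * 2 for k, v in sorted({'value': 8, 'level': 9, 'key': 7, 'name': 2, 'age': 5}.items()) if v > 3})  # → {'age': 10, 'key': 14, 'level': 18, 'value': 16}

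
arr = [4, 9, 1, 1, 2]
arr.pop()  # 2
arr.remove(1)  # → [4, 9, 1]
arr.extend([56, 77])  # [4, 9, 1, 56, 77]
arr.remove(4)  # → [9, 1, 56, 77]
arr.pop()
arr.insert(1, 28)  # [9, 28, 1, 56]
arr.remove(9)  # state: [28, 1, 56]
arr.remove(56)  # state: [28, 1]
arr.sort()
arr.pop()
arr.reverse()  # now [1]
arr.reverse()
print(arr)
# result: [1]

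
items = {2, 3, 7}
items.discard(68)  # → {2, 3, 7}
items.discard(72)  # {2, 3, 7}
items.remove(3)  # {2, 7}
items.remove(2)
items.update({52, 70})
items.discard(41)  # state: {7, 52, 70}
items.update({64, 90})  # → {7, 52, 64, 70, 90}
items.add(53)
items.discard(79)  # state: {7, 52, 53, 64, 70, 90}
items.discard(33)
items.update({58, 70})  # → {7, 52, 53, 58, 64, 70, 90}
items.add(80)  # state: {7, 52, 53, 58, 64, 70, 80, 90}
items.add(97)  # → {7, 52, 53, 58, 64, 70, 80, 90, 97}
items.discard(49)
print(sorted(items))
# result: [7, 52, 53, 58, 64, 70, 80, 90, 97]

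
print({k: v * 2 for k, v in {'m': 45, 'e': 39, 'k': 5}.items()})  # {'m': 90, 'e': 78, 'k': 10}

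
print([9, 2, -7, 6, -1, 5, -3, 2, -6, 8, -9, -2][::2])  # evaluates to [9, -7, -1, -3, -6, -9]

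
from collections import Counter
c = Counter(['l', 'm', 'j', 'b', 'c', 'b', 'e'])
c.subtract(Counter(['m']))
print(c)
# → Counter({'b': 2, 'l': 1, 'j': 1, 'c': 1, 'e': 1, 'm': 0})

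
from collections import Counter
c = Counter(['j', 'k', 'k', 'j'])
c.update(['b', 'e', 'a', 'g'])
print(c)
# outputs Counter({'j': 2, 'k': 2, 'b': 1, 'e': 1, 'a': 1, 'g': 1})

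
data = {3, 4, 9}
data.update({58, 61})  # {3, 4, 9, 58, 61}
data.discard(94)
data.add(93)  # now {3, 4, 9, 58, 61, 93}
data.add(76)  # {3, 4, 9, 58, 61, 76, 93}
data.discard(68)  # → {3, 4, 9, 58, 61, 76, 93}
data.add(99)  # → {3, 4, 9, 58, 61, 76, 93, 99}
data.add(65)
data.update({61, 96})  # {3, 4, 9, 58, 61, 65, 76, 93, 96, 99}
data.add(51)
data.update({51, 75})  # {3, 4, 9, 51, 58, 61, 65, 75, 76, 93, 96, 99}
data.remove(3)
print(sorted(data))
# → [4, 9, 51, 58, 61, 65, 75, 76, 93, 96, 99]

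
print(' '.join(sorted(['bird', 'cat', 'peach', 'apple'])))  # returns apple bird cat peach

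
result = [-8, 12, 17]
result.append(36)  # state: [-8, 12, 17, 36]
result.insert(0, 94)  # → [94, -8, 12, 17, 36]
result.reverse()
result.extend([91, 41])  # [36, 17, 12, -8, 94, 91, 41]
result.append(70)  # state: [36, 17, 12, -8, 94, 91, 41, 70]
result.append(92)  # [36, 17, 12, -8, 94, 91, 41, 70, 92]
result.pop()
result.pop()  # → 70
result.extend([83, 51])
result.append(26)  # [36, 17, 12, -8, 94, 91, 41, 83, 51, 26]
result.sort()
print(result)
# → [-8, 12, 17, 26, 36, 41, 51, 83, 91, 94]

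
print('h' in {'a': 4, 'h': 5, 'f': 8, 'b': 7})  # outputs True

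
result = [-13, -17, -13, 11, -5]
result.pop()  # -5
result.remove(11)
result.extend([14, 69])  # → [-13, -17, -13, 14, 69]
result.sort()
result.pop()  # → 69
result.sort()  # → [-17, -13, -13, 14]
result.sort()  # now [-17, -13, -13, 14]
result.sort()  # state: [-17, -13, -13, 14]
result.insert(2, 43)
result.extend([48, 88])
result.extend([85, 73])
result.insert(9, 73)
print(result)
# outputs [-17, -13, 43, -13, 14, 48, 88, 85, 73, 73]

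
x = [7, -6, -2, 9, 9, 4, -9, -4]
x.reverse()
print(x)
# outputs [-4, -9, 4, 9, 9, -2, -6, 7]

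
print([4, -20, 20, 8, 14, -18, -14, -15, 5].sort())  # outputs None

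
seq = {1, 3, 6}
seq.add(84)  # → {1, 3, 6, 84}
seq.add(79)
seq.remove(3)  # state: {1, 6, 79, 84}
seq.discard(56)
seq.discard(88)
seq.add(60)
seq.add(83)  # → {1, 6, 60, 79, 83, 84}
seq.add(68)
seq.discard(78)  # {1, 6, 60, 68, 79, 83, 84}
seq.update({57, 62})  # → {1, 6, 57, 60, 62, 68, 79, 83, 84}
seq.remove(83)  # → {1, 6, 57, 60, 62, 68, 79, 84}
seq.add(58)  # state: {1, 6, 57, 58, 60, 62, 68, 79, 84}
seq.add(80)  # {1, 6, 57, 58, 60, 62, 68, 79, 80, 84}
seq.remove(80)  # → {1, 6, 57, 58, 60, 62, 68, 79, 84}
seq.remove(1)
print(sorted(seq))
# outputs [6, 57, 58, 60, 62, 68, 79, 84]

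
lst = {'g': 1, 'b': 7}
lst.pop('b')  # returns 7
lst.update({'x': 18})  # {'g': 1, 'x': 18}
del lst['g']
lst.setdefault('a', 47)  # 47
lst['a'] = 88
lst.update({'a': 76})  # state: {'x': 18, 'a': 76}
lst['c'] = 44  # {'x': 18, 'a': 76, 'c': 44}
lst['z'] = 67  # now {'x': 18, 'a': 76, 'c': 44, 'z': 67}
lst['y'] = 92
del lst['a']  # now {'x': 18, 'c': 44, 'z': 67, 'y': 92}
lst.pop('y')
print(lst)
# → {'x': 18, 'c': 44, 'z': 67}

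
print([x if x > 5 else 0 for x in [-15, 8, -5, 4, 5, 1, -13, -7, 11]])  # [0, 8, 0, 0, 0, 0, 0, 0, 11]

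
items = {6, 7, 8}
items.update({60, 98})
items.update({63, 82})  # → {6, 7, 8, 60, 63, 82, 98}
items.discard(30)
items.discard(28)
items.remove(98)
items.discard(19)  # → {6, 7, 8, 60, 63, 82}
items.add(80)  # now {6, 7, 8, 60, 63, 80, 82}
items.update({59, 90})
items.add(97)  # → {6, 7, 8, 59, 60, 63, 80, 82, 90, 97}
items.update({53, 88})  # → {6, 7, 8, 53, 59, 60, 63, 80, 82, 88, 90, 97}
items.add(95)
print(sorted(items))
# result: [6, 7, 8, 53, 59, 60, 63, 80, 82, 88, 90, 95, 97]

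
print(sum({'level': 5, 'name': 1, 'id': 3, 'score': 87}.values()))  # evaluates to 96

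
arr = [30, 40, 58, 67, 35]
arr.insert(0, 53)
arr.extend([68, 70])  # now [53, 30, 40, 58, 67, 35, 68, 70]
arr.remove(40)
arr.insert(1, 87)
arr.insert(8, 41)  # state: [53, 87, 30, 58, 67, 35, 68, 70, 41]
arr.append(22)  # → [53, 87, 30, 58, 67, 35, 68, 70, 41, 22]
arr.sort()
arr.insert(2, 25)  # [22, 30, 25, 35, 41, 53, 58, 67, 68, 70, 87]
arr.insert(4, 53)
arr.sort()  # [22, 25, 30, 35, 41, 53, 53, 58, 67, 68, 70, 87]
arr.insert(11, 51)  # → [22, 25, 30, 35, 41, 53, 53, 58, 67, 68, 70, 51, 87]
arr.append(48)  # [22, 25, 30, 35, 41, 53, 53, 58, 67, 68, 70, 51, 87, 48]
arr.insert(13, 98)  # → [22, 25, 30, 35, 41, 53, 53, 58, 67, 68, 70, 51, 87, 98, 48]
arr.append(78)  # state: [22, 25, 30, 35, 41, 53, 53, 58, 67, 68, 70, 51, 87, 98, 48, 78]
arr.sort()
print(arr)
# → [22, 25, 30, 35, 41, 48, 51, 53, 53, 58, 67, 68, 70, 78, 87, 98]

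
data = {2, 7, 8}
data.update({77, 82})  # {2, 7, 8, 77, 82}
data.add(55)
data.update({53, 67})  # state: {2, 7, 8, 53, 55, 67, 77, 82}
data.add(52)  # {2, 7, 8, 52, 53, 55, 67, 77, 82}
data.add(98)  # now {2, 7, 8, 52, 53, 55, 67, 77, 82, 98}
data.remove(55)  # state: {2, 7, 8, 52, 53, 67, 77, 82, 98}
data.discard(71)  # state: {2, 7, 8, 52, 53, 67, 77, 82, 98}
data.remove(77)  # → {2, 7, 8, 52, 53, 67, 82, 98}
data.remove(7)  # {2, 8, 52, 53, 67, 82, 98}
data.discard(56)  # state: {2, 8, 52, 53, 67, 82, 98}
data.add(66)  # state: {2, 8, 52, 53, 66, 67, 82, 98}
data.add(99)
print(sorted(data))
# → [2, 8, 52, 53, 66, 67, 82, 98, 99]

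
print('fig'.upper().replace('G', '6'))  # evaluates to FI6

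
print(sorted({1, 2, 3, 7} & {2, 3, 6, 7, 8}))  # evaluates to [2, 3, 7]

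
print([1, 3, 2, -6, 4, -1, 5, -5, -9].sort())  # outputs None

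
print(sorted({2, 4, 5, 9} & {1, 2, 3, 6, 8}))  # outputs [2]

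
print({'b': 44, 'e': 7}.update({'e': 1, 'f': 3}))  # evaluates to None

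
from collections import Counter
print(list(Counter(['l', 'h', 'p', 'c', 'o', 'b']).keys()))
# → ['l', 'h', 'p', 'c', 'o', 'b']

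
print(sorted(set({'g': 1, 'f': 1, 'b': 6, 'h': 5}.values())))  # [1, 5, 6]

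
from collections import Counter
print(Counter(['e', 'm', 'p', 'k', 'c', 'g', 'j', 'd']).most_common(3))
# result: [('e', 1), ('m', 1), ('p', 1)]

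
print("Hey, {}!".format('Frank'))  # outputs Hey, Frank!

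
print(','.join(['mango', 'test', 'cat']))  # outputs mango,test,cat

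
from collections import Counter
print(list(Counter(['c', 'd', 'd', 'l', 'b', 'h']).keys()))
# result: ['c', 'd', 'l', 'b', 'h']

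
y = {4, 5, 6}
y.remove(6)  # {4, 5}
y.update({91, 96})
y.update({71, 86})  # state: {4, 5, 71, 86, 91, 96}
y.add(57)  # {4, 5, 57, 71, 86, 91, 96}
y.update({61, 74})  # {4, 5, 57, 61, 71, 74, 86, 91, 96}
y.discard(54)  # {4, 5, 57, 61, 71, 74, 86, 91, 96}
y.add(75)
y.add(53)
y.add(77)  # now {4, 5, 53, 57, 61, 71, 74, 75, 77, 86, 91, 96}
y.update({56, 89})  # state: {4, 5, 53, 56, 57, 61, 71, 74, 75, 77, 86, 89, 91, 96}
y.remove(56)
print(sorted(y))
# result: [4, 5, 53, 57, 61, 71, 74, 75, 77, 86, 89, 91, 96]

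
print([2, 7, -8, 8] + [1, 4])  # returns [2, 7, -8, 8, 1, 4]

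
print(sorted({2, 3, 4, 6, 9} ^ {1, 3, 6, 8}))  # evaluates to [1, 2, 4, 8, 9]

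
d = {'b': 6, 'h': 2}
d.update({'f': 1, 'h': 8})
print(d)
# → {'b': 6, 'h': 8, 'f': 1}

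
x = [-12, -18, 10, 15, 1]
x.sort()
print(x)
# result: [-18, -12, 1, 10, 15]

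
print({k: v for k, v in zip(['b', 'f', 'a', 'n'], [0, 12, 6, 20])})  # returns {'b': 0, 'f': 12, 'a': 6, 'n': 20}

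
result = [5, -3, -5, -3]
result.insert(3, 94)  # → [5, -3, -5, 94, -3]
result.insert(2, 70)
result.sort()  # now [-5, -3, -3, 5, 70, 94]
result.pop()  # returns 94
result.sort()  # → [-5, -3, -3, 5, 70]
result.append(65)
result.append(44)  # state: [-5, -3, -3, 5, 70, 65, 44]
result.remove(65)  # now [-5, -3, -3, 5, 70, 44]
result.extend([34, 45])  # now [-5, -3, -3, 5, 70, 44, 34, 45]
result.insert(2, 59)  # [-5, -3, 59, -3, 5, 70, 44, 34, 45]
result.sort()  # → [-5, -3, -3, 5, 34, 44, 45, 59, 70]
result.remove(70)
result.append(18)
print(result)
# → [-5, -3, -3, 5, 34, 44, 45, 59, 18]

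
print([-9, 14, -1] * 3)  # [-9, 14, -1, -9, 14, -1, -9, 14, -1]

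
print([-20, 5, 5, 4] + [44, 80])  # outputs [-20, 5, 5, 4, 44, 80]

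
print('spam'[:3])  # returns spa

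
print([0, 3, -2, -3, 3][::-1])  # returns [3, -3, -2, 3, 0]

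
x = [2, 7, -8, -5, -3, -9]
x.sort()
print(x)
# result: [-9, -8, -5, -3, 2, 7]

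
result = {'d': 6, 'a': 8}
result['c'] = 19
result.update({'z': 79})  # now {'d': 6, 'a': 8, 'c': 19, 'z': 79}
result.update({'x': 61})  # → {'d': 6, 'a': 8, 'c': 19, 'z': 79, 'x': 61}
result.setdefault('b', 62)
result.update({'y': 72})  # {'d': 6, 'a': 8, 'c': 19, 'z': 79, 'x': 61, 'b': 62, 'y': 72}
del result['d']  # {'a': 8, 'c': 19, 'z': 79, 'x': 61, 'b': 62, 'y': 72}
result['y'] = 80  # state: {'a': 8, 'c': 19, 'z': 79, 'x': 61, 'b': 62, 'y': 80}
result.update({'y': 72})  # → {'a': 8, 'c': 19, 'z': 79, 'x': 61, 'b': 62, 'y': 72}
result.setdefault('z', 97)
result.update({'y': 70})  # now {'a': 8, 'c': 19, 'z': 79, 'x': 61, 'b': 62, 'y': 70}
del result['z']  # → {'a': 8, 'c': 19, 'x': 61, 'b': 62, 'y': 70}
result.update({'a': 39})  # {'a': 39, 'c': 19, 'x': 61, 'b': 62, 'y': 70}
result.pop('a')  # 39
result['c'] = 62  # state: {'c': 62, 'x': 61, 'b': 62, 'y': 70}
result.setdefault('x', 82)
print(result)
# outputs {'c': 62, 'x': 61, 'b': 62, 'y': 70}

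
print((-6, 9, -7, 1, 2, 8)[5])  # 8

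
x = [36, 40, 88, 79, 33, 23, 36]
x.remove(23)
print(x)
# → [36, 40, 88, 79, 33, 36]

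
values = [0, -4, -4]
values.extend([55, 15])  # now [0, -4, -4, 55, 15]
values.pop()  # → 15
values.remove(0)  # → [-4, -4, 55]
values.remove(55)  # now [-4, -4]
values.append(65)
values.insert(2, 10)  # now [-4, -4, 10, 65]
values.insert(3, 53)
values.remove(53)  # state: [-4, -4, 10, 65]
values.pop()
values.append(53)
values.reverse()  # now [53, 10, -4, -4]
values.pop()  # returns -4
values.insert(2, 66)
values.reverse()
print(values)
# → [-4, 66, 10, 53]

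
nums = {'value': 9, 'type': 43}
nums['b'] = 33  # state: {'value': 9, 'type': 43, 'b': 33}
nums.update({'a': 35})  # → {'value': 9, 'type': 43, 'b': 33, 'a': 35}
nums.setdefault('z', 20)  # 20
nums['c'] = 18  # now {'value': 9, 'type': 43, 'b': 33, 'a': 35, 'z': 20, 'c': 18}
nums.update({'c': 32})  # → {'value': 9, 'type': 43, 'b': 33, 'a': 35, 'z': 20, 'c': 32}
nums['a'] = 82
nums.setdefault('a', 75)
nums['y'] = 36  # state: {'value': 9, 'type': 43, 'b': 33, 'a': 82, 'z': 20, 'c': 32, 'y': 36}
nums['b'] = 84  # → {'value': 9, 'type': 43, 'b': 84, 'a': 82, 'z': 20, 'c': 32, 'y': 36}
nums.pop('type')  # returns 43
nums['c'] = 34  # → {'value': 9, 'b': 84, 'a': 82, 'z': 20, 'c': 34, 'y': 36}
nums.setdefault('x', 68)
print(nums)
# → {'value': 9, 'b': 84, 'a': 82, 'z': 20, 'c': 34, 'y': 36, 'x': 68}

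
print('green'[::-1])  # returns neerg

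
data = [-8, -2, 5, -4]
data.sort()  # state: [-8, -4, -2, 5]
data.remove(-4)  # [-8, -2, 5]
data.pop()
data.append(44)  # [-8, -2, 44]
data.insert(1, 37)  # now [-8, 37, -2, 44]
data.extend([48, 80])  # [-8, 37, -2, 44, 48, 80]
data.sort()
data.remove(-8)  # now [-2, 37, 44, 48, 80]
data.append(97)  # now [-2, 37, 44, 48, 80, 97]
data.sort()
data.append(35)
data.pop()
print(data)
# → [-2, 37, 44, 48, 80, 97]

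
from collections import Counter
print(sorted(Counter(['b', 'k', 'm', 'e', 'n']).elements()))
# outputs ['b', 'e', 'k', 'm', 'n']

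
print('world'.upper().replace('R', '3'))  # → WO3LD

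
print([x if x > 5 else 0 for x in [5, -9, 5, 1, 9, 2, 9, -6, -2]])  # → [0, 0, 0, 0, 9, 0, 9, 0, 0]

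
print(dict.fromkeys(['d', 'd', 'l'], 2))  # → {'d': 2, 'l': 2}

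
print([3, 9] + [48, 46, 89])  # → [3, 9, 48, 46, 89]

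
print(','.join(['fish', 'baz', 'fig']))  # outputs fish,baz,fig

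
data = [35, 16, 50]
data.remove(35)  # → [16, 50]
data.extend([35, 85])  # [16, 50, 35, 85]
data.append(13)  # [16, 50, 35, 85, 13]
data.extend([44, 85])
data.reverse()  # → [85, 44, 13, 85, 35, 50, 16]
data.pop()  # 16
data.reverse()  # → [50, 35, 85, 13, 44, 85]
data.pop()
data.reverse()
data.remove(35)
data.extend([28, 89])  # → [44, 13, 85, 50, 28, 89]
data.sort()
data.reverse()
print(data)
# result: [89, 85, 50, 44, 28, 13]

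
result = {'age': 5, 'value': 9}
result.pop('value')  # 9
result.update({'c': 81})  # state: {'age': 5, 'c': 81}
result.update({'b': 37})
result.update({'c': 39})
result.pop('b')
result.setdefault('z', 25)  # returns 25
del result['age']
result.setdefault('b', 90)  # 90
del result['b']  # {'c': 39, 'z': 25}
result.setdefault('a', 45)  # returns 45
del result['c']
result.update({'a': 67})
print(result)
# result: {'z': 25, 'a': 67}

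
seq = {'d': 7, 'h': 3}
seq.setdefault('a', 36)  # 36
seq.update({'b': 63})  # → {'d': 7, 'h': 3, 'a': 36, 'b': 63}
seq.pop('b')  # 63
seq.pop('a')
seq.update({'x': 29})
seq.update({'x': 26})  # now {'d': 7, 'h': 3, 'x': 26}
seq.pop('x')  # 26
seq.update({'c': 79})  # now {'d': 7, 'h': 3, 'c': 79}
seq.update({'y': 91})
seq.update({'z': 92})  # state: {'d': 7, 'h': 3, 'c': 79, 'y': 91, 'z': 92}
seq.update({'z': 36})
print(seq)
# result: {'d': 7, 'h': 3, 'c': 79, 'y': 91, 'z': 36}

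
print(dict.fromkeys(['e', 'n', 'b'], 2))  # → {'e': 2, 'n': 2, 'b': 2}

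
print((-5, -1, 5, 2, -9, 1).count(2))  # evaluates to 1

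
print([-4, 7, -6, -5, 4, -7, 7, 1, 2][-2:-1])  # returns [1]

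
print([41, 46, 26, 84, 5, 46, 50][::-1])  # [50, 46, 5, 84, 26, 46, 41]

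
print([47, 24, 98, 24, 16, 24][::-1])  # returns [24, 16, 24, 98, 24, 47]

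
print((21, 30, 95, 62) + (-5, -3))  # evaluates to (21, 30, 95, 62, -5, -3)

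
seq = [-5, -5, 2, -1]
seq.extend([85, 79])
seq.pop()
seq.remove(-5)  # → [-5, 2, -1, 85]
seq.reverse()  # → [85, -1, 2, -5]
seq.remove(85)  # [-1, 2, -5]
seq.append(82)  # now [-1, 2, -5, 82]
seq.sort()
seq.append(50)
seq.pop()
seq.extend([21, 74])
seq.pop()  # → 74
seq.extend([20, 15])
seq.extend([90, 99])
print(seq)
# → [-5, -1, 2, 82, 21, 20, 15, 90, 99]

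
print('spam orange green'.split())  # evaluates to ['spam', 'orange', 'green']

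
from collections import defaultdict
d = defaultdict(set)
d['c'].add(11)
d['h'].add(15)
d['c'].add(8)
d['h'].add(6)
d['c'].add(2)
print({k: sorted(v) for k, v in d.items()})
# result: {'c': [2, 8, 11], 'h': [6, 15]}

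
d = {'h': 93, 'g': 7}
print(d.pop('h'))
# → 93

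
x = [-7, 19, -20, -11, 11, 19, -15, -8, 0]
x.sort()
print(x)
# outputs [-20, -15, -11, -8, -7, 0, 11, 19, 19]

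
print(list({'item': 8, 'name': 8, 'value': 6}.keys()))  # ['item', 'name', 'value']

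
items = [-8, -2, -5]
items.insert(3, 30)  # [-8, -2, -5, 30]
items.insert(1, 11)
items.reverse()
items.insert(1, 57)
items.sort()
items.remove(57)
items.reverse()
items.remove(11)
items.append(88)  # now [30, -2, -5, -8, 88]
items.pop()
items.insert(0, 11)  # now [11, 30, -2, -5, -8]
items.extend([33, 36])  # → [11, 30, -2, -5, -8, 33, 36]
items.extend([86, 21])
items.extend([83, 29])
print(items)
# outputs [11, 30, -2, -5, -8, 33, 36, 86, 21, 83, 29]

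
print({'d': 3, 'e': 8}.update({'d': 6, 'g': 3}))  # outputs None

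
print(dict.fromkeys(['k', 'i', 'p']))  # {'k': None, 'i': None, 'p': None}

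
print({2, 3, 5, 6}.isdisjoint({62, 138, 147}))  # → True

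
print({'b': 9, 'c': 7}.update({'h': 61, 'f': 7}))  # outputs None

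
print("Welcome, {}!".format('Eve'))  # Welcome, Eve!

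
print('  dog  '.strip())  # dog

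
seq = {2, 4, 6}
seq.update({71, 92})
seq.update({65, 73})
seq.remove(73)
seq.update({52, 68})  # {2, 4, 6, 52, 65, 68, 71, 92}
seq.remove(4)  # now {2, 6, 52, 65, 68, 71, 92}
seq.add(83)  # {2, 6, 52, 65, 68, 71, 83, 92}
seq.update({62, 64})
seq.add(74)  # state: {2, 6, 52, 62, 64, 65, 68, 71, 74, 83, 92}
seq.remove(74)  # {2, 6, 52, 62, 64, 65, 68, 71, 83, 92}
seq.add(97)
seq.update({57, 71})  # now {2, 6, 52, 57, 62, 64, 65, 68, 71, 83, 92, 97}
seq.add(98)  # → {2, 6, 52, 57, 62, 64, 65, 68, 71, 83, 92, 97, 98}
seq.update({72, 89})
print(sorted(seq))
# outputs [2, 6, 52, 57, 62, 64, 65, 68, 71, 72, 83, 89, 92, 97, 98]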